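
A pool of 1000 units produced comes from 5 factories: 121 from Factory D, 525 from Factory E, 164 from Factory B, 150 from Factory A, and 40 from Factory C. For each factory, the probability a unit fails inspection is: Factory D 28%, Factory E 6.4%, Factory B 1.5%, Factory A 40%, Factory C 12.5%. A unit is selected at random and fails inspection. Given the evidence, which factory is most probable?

Factory A

By Bayes' rule, posterior ∝ prior × likelihood:
  Factory D: 0.121 × 0.28 = 0.03388
  Factory E: 0.525 × 0.064 = 0.0336
  Factory B: 0.164 × 0.015 = 0.00246
  Factory A: 0.15 × 0.4 = 0.06
  Factory C: 0.04 × 0.125 = 0.005
Total = 0.13494.
Largest term belongs to Factory A, so Factory A is most probable.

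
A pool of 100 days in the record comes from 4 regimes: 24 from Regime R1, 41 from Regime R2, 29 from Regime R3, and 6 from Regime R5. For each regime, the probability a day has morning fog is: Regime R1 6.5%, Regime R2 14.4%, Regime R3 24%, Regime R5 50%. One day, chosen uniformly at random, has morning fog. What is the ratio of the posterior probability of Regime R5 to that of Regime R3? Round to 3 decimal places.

0.431

By Bayes' rule, posterior ∝ prior × likelihood:
  Regime R1: 0.24 × 0.065 = 0.0156
  Regime R2: 0.41 × 0.144 = 0.05904
  Regime R3: 0.29 × 0.24 = 0.0696
  Regime R5: 0.06 × 0.5 = 0.03
Normalizing constant = 0.17424.
The ratio is 0.03 / 0.0696 (the normalizer cancels) = 0.431.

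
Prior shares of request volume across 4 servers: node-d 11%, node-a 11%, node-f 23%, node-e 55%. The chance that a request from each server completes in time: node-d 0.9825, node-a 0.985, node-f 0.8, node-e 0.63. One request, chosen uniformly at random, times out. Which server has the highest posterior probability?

Taking complements, P(timeout | each) = node-d 0.0175, node-a 0.015, node-f 0.2, node-e 0.37.
Unnormalized posteriors (prior × likelihood):
  node-d: 0.11 × 0.0175 = 0.001925
  node-a: 0.11 × 0.015 = 0.00165
  node-f: 0.23 × 0.2 = 0.046
  node-e: 0.55 × 0.37 = 0.2035
Total = 0.253075.
Largest term belongs to node-e, so node-e is most probable.

node-e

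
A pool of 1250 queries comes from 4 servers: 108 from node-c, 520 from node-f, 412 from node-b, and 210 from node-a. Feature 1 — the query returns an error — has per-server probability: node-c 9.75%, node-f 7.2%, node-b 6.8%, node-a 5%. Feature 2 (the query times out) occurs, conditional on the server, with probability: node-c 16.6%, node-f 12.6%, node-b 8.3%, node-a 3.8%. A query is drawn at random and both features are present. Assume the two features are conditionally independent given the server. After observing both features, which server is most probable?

node-f

By Bayes' rule, posterior ∝ prior × likelihood:
  node-c: 0.0864 × 0.0975 × 0.166 = 0.001398384
  node-f: 0.416 × 0.072 × 0.126 = 0.003773952
  node-b: 0.3296 × 0.068 × 0.083 = 0.0018602624
  node-a: 0.168 × 0.05 × 0.038 = 0.0003192
Normalizing constant = 0.0073517984.
Largest term belongs to node-f, so node-f is most probable.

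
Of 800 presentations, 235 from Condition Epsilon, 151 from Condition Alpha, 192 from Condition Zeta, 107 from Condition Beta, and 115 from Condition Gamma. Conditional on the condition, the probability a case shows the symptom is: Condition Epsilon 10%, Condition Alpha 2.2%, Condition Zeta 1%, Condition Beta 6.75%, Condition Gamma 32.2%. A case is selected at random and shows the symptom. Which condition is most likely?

Condition Gamma

By Bayes' rule, posterior ∝ prior × likelihood:
  Condition Epsilon: 0.29375 × 0.1 = 0.029375
  Condition Alpha: 0.18875 × 0.022 = 0.0041525
  Condition Zeta: 0.24 × 0.01 = 0.0024
  Condition Beta: 0.13375 × 0.0675 = 0.009028125
  Condition Gamma: 0.14375 × 0.322 = 0.0462875
Sum = 0.091243125.
Largest term belongs to Condition Gamma, so Condition Gamma is most probable.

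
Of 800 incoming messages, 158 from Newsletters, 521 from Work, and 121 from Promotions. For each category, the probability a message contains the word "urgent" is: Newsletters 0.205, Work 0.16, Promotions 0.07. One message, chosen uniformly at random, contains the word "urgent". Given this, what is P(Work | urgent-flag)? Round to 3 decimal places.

0.671

Prior × likelihood for each hypothesis:
  Newsletters: 0.1975 × 0.205 = 0.0404875
  Work: 0.65125 × 0.16 = 0.1042
  Promotions: 0.15125 × 0.07 = 0.0105875
Sum = 0.155275.
P(Work | evidence) = 0.1042 / 0.155275 ≈ 0.671.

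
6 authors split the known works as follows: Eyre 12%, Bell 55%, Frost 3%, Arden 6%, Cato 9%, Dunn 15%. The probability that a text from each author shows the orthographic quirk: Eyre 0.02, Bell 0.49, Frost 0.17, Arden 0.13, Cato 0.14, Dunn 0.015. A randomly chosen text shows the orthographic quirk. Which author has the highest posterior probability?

By Bayes' rule, posterior ∝ prior × likelihood:
  Eyre: 0.12 × 0.02 = 0.0024
  Bell: 0.55 × 0.49 = 0.2695
  Frost: 0.03 × 0.17 = 0.0051
  Arden: 0.06 × 0.13 = 0.0078
  Cato: 0.09 × 0.14 = 0.0126
  Dunn: 0.15 × 0.015 = 0.00225
Normalizing constant = 0.29965.
Largest term belongs to Bell, so Bell is most probable.

Bell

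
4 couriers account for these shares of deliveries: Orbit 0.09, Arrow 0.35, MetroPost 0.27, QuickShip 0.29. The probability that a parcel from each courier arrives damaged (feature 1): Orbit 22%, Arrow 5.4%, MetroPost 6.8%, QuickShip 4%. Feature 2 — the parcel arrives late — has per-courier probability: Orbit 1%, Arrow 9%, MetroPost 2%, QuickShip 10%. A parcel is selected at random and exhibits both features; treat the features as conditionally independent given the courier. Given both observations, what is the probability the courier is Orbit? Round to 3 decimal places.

0.058

Unnormalized posteriors (prior × likelihood):
  Orbit: 0.09 × 0.22 × 0.01 = 0.000198
  Arrow: 0.35 × 0.054 × 0.09 = 0.001701
  MetroPost: 0.27 × 0.068 × 0.02 = 0.0003672
  QuickShip: 0.29 × 0.04 × 0.1 = 0.00116
Sum = 0.0034262.
P(Orbit | evidence) = 0.000198 / 0.0034262 ≈ 0.058.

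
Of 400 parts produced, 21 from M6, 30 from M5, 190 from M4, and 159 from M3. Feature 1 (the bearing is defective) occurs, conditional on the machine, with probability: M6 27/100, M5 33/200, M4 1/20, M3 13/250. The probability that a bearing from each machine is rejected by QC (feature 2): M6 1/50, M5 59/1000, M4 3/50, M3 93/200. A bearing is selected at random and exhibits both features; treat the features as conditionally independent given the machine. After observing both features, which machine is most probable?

By Bayes' rule, posterior ∝ prior × likelihood:
  M6: 0.0525 × 0.27 × 0.02 = 0.0002835
  M5: 0.075 × 0.165 × 0.059 = 0.000730125
  M4: 0.475 × 0.05 × 0.06 = 0.001425
  M3: 0.3975 × 0.052 × 0.465 = 0.00961155
Normalizing constant = 0.012050175.
Largest term belongs to M3, so M3 is most probable.

M3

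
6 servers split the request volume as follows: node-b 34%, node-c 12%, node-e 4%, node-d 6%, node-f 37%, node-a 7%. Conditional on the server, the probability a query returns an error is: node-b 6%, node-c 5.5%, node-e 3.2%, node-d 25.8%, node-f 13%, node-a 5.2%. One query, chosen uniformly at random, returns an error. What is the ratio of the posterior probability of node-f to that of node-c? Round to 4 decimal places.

7.2879

Prior × likelihood for each hypothesis:
  node-b: 0.34 × 0.06 = 0.0204
  node-c: 0.12 × 0.055 = 0.0066
  node-e: 0.04 × 0.032 = 0.00128
  node-d: 0.06 × 0.258 = 0.01548
  node-f: 0.37 × 0.13 = 0.0481
  node-a: 0.07 × 0.052 = 0.00364
Normalizing constant = 0.0955.
The ratio is 0.0481 / 0.0066 (the normalizer cancels) = 7.2879.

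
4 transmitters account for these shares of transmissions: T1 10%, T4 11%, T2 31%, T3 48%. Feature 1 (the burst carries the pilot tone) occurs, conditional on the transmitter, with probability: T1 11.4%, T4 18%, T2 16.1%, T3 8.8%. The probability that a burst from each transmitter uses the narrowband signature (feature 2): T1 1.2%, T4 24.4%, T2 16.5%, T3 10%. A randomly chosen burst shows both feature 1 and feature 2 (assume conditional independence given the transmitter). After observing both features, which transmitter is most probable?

By Bayes' rule, posterior ∝ prior × likelihood:
  T1: 0.1 × 0.114 × 0.012 = 0.0001368
  T4: 0.11 × 0.18 × 0.244 = 0.0048312
  T2: 0.31 × 0.161 × 0.165 = 0.00823515
  T3: 0.48 × 0.088 × 0.1 = 0.004224
Normalizing constant = 0.01742715.
Largest term belongs to T2, so T2 is most probable.

T2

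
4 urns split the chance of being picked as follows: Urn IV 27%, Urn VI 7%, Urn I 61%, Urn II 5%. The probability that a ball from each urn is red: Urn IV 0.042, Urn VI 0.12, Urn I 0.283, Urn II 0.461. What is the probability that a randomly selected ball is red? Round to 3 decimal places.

0.215

By Bayes' rule, posterior ∝ prior × likelihood:
  Urn IV: 0.27 × 0.042 = 0.01134
  Urn VI: 0.07 × 0.12 = 0.0084
  Urn I: 0.61 × 0.283 = 0.17263
  Urn II: 0.05 × 0.461 = 0.02305
P(red) = 0.01134 + 0.0084 + 0.17263 + 0.02305 = 0.21542 → 0.215.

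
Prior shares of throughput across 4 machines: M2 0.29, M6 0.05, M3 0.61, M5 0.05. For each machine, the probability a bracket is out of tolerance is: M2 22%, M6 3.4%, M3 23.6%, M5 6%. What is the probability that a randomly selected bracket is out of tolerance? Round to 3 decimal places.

0.212

Compute prior × likelihood for every hypothesis:
  M2: 0.29 × 0.22 = 0.0638
  M6: 0.05 × 0.034 = 0.0017
  M3: 0.61 × 0.236 = 0.14396
  M5: 0.05 × 0.06 = 0.003
P(oversize) = 0.0638 + 0.0017 + 0.14396 + 0.003 = 0.21246 → 0.212.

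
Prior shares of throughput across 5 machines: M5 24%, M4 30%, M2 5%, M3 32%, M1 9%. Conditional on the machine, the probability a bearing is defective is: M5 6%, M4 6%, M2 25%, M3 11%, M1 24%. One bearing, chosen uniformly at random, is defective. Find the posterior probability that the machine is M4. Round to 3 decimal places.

0.177

Prior × likelihood for each hypothesis:
  M5: 0.24 × 0.06 = 0.0144
  M4: 0.3 × 0.06 = 0.018
  M2: 0.05 × 0.25 = 0.0125
  M3: 0.32 × 0.11 = 0.0352
  M1: 0.09 × 0.24 = 0.0216
Sum = 0.1017.
P(M4 | evidence) = 0.018 / 0.1017 ≈ 0.177.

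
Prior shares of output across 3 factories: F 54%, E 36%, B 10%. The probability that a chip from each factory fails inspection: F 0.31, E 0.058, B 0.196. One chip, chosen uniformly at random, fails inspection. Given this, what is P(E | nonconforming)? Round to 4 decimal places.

Compute prior × likelihood for every hypothesis:
  F: 0.54 × 0.31 = 0.1674
  E: 0.36 × 0.058 = 0.02088
  B: 0.1 × 0.196 = 0.0196
Sum = 0.20788.
P(E | evidence) = 0.02088 / 0.20788 ≈ 0.1004.

0.1004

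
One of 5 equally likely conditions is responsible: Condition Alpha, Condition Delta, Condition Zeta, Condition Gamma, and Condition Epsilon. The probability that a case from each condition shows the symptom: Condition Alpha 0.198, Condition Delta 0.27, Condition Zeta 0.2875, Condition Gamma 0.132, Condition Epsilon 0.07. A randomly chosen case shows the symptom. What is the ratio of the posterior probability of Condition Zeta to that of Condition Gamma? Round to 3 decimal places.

2.178

Since the prior is uniform, the posterior is proportional to the likelihood:
  Condition Alpha: 0.198
  Condition Delta: 0.27
  Condition Zeta: 0.2875
  Condition Gamma: 0.132
  Condition Epsilon: 0.07
Sum = 0.9575.
The ratio is 0.2875 / 0.132 (the normalizer cancels) = 2.178.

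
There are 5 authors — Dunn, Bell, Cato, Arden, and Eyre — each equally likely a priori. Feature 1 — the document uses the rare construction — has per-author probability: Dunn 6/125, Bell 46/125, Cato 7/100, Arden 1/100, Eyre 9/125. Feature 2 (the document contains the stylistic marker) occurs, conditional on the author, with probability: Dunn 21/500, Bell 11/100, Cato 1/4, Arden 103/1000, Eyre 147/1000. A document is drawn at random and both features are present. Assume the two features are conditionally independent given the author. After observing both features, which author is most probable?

Since the prior is uniform, the posterior is proportional to the likelihood:
  Dunn: 0.048 × 0.042 = 0.002016
  Bell: 0.368 × 0.11 = 0.04048
  Cato: 0.07 × 0.25 = 0.0175
  Arden: 0.01 × 0.103 = 0.00103
  Eyre: 0.072 × 0.147 = 0.010584
Total = 0.07161.
Largest term belongs to Bell, so Bell is most probable.

Bell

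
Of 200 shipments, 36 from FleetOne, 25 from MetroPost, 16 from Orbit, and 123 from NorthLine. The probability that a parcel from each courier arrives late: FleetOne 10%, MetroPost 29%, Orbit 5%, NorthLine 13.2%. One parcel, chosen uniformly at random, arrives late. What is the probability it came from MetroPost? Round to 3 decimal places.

Prior × likelihood for each hypothesis:
  FleetOne: 0.18 × 0.1 = 0.018
  MetroPost: 0.125 × 0.29 = 0.03625
  Orbit: 0.08 × 0.05 = 0.004
  NorthLine: 0.615 × 0.132 = 0.08118
Sum = 0.13943.
P(MetroPost | evidence) = 0.03625 / 0.13943 ≈ 0.260.

0.260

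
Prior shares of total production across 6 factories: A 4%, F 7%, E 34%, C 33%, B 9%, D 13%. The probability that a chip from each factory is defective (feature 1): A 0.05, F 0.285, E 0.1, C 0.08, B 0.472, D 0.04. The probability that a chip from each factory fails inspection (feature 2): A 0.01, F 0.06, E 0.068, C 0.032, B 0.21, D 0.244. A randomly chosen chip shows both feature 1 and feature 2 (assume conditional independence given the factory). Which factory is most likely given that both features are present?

B

Prior × likelihood for each hypothesis:
  A: 0.04 × 0.05 × 0.01 = 0.00002
  F: 0.07 × 0.285 × 0.06 = 0.001197
  E: 0.34 × 0.1 × 0.068 = 0.002312
  C: 0.33 × 0.08 × 0.032 = 0.0008448
  B: 0.09 × 0.472 × 0.21 = 0.0089208
  D: 0.13 × 0.04 × 0.244 = 0.0012688
Sum = 0.0145634.
Largest term belongs to B, so B is most probable.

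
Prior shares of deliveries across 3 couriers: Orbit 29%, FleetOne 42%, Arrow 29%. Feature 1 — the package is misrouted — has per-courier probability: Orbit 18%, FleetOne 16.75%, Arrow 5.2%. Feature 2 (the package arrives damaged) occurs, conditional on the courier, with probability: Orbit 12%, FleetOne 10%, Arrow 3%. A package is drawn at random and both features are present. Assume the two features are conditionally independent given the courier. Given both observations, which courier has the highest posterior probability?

By Bayes' rule, posterior ∝ prior × likelihood:
  Orbit: 0.29 × 0.18 × 0.12 = 0.006264
  FleetOne: 0.42 × 0.1675 × 0.1 = 0.007035
  Arrow: 0.29 × 0.052 × 0.03 = 0.0004524
Sum = 0.0137514.
Largest term belongs to FleetOne, so FleetOne is most probable.

FleetOne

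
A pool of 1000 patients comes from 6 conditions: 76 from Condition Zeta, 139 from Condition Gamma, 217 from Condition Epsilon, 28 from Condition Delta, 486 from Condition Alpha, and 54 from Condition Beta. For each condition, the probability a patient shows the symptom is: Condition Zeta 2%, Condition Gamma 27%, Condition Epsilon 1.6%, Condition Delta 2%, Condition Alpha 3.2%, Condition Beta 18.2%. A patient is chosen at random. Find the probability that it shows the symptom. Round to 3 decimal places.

0.068

By Bayes' rule, posterior ∝ prior × likelihood:
  Condition Zeta: 0.076 × 0.02 = 0.00152
  Condition Gamma: 0.139 × 0.27 = 0.03753
  Condition Epsilon: 0.217 × 0.016 = 0.003472
  Condition Delta: 0.028 × 0.02 = 0.00056
  Condition Alpha: 0.486 × 0.032 = 0.015552
  Condition Beta: 0.054 × 0.182 = 0.009828
P(symptomatic) = 0.00152 + 0.03753 + 0.003472 + 0.00056 + 0.015552 + 0.009828 = 0.068462 → 0.068.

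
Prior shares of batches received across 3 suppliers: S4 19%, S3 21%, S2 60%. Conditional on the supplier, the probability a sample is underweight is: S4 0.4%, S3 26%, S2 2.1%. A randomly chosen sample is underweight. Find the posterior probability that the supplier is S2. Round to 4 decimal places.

Compute prior × likelihood for every hypothesis:
  S4: 0.19 × 0.004 = 0.00076
  S3: 0.21 × 0.26 = 0.0546
  S2: 0.6 × 0.021 = 0.0126
Total = 0.06796.
P(S2 | evidence) = 0.0126 / 0.06796 ≈ 0.1854.

0.1854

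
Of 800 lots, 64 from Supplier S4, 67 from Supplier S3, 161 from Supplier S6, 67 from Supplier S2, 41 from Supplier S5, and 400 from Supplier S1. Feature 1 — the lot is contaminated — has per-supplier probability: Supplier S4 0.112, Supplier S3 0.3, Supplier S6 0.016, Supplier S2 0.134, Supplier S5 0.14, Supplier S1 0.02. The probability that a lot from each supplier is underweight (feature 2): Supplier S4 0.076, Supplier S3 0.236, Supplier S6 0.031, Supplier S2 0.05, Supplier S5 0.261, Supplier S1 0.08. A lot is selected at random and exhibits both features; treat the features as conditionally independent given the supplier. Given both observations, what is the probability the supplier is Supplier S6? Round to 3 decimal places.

0.010

Compute prior × likelihood for every hypothesis:
  Supplier S4: 0.08 × 0.112 × 0.076 = 0.00068096
  Supplier S3: 0.08375 × 0.3 × 0.236 = 0.0059295
  Supplier S6: 0.20125 × 0.016 × 0.031 = 0.00009982
  Supplier S2: 0.08375 × 0.134 × 0.05 = 0.000561125
  Supplier S5: 0.05125 × 0.14 × 0.261 = 0.001872675
  Supplier S1: 0.5 × 0.02 × 0.08 = 0.0008
Sum = 0.00994408.
P(Supplier S6 | evidence) = 0.00009982 / 0.00994408 ≈ 0.010.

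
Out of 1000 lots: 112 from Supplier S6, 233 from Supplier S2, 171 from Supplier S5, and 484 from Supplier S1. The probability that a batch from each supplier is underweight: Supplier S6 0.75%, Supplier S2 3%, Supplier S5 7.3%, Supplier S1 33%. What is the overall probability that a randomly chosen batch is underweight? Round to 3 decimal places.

Prior × likelihood for each hypothesis:
  Supplier S6: 0.112 × 0.0075 = 0.00084
  Supplier S2: 0.233 × 0.03 = 0.00699
  Supplier S5: 0.171 × 0.073 = 0.012483
  Supplier S1: 0.484 × 0.33 = 0.15972
P(underweight) = 0.00084 + 0.00699 + 0.012483 + 0.15972 = 0.180033 → 0.180.

0.180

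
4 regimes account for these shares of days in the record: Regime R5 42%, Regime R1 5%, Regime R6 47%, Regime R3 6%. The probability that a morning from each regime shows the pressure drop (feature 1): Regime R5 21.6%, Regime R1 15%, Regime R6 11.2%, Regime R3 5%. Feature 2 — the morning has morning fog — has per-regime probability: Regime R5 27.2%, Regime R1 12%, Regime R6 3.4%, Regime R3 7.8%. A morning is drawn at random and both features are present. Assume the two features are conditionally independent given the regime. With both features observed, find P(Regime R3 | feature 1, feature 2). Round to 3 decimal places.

Unnormalized posteriors (prior × likelihood):
  Regime R5: 0.42 × 0.216 × 0.272 = 0.02467584
  Regime R1: 0.05 × 0.15 × 0.12 = 0.0009
  Regime R6: 0.47 × 0.112 × 0.034 = 0.00178976
  Regime R3: 0.06 × 0.05 × 0.078 = 0.000234
Total = 0.0275996.
P(Regime R3 | evidence) = 0.000234 / 0.0275996 ≈ 0.008.

0.008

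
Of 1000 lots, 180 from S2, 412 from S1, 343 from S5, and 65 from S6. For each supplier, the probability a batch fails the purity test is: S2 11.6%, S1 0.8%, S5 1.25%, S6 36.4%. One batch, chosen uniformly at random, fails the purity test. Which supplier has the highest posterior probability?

S6

Prior × likelihood for each hypothesis:
  S2: 0.18 × 0.116 = 0.02088
  S1: 0.412 × 0.008 = 0.003296
  S5: 0.343 × 0.0125 = 0.0042875
  S6: 0.065 × 0.364 = 0.02366
Normalizing constant = 0.0521235.
Largest term belongs to S6, so S6 is most probable.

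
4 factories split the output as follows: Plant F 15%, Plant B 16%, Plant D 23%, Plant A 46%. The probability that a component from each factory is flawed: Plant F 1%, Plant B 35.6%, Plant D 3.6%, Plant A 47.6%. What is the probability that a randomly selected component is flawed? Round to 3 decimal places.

Unnormalized posteriors (prior × likelihood):
  Plant F: 0.15 × 0.01 = 0.0015
  Plant B: 0.16 × 0.356 = 0.05696
  Plant D: 0.23 × 0.036 = 0.00828
  Plant A: 0.46 × 0.476 = 0.21896
P(flawed) = 0.0015 + 0.05696 + 0.00828 + 0.21896 = 0.2857 → 0.286.

0.286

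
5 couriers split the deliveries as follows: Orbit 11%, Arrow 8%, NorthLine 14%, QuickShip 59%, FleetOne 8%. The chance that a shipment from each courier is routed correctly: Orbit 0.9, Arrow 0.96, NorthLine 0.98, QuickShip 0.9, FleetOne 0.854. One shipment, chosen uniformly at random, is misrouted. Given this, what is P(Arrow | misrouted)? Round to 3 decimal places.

0.036

Taking complements, P(misrouted | each) = Orbit 0.1, Arrow 0.04, NorthLine 0.02, QuickShip 0.1, FleetOne 0.146.
Prior × likelihood for each hypothesis:
  Orbit: 0.11 × 0.1 = 0.011
  Arrow: 0.08 × 0.04 = 0.0032
  NorthLine: 0.14 × 0.02 = 0.0028
  QuickShip: 0.59 × 0.1 = 0.059
  FleetOne: 0.08 × 0.146 = 0.01168
Sum = 0.08768.
P(Arrow | evidence) = 0.0032 / 0.08768 ≈ 0.036.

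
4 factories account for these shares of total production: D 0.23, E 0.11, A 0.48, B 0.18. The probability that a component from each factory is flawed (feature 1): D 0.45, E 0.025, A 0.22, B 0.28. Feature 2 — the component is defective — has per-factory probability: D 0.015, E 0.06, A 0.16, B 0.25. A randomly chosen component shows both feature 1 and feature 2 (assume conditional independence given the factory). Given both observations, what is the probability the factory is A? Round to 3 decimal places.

Unnormalized posteriors (prior × likelihood):
  D: 0.23 × 0.45 × 0.015 = 0.0015525
  E: 0.11 × 0.025 × 0.06 = 0.000165
  A: 0.48 × 0.22 × 0.16 = 0.016896
  B: 0.18 × 0.28 × 0.25 = 0.0126
Sum = 0.0312135.
P(A | evidence) = 0.016896 / 0.0312135 ≈ 0.541.

0.541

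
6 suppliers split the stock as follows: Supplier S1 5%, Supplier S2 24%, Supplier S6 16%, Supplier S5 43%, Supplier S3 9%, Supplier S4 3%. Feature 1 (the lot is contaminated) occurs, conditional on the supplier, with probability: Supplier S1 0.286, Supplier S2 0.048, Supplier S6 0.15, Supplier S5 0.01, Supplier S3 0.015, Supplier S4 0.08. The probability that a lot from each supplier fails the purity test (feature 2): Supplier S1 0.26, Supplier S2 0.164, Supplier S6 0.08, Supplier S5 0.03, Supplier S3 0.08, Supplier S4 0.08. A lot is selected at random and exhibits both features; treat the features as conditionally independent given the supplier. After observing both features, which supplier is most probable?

Prior × likelihood for each hypothesis:
  Supplier S1: 0.05 × 0.286 × 0.26 = 0.003718
  Supplier S2: 0.24 × 0.048 × 0.164 = 0.00188928
  Supplier S6: 0.16 × 0.15 × 0.08 = 0.00192
  Supplier S5: 0.43 × 0.01 × 0.03 = 0.000129
  Supplier S3: 0.09 × 0.015 × 0.08 = 0.000108
  Supplier S4: 0.03 × 0.08 × 0.08 = 0.000192
Sum = 0.00795628.
Largest term belongs to Supplier S1, so Supplier S1 is most probable.

Supplier S1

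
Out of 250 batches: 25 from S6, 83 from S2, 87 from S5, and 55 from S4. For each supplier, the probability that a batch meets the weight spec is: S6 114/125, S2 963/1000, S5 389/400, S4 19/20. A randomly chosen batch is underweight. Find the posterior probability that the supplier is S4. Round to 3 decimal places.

0.264

Taking complements, P(underweight | each) = S6 0.088, S2 0.037, S5 0.0275, S4 0.05.
Unnormalized posteriors (prior × likelihood):
  S6: 0.1 × 0.088 = 0.0088
  S2: 0.332 × 0.037 = 0.012284
  S5: 0.348 × 0.0275 = 0.00957
  S4: 0.22 × 0.05 = 0.011
Sum = 0.041654.
P(S4 | evidence) = 0.011 / 0.041654 ≈ 0.264.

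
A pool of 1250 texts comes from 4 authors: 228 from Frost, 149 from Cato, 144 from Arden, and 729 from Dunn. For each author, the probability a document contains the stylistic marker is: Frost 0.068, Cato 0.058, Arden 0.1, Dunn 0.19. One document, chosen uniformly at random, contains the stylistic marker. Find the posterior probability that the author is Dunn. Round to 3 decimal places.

Prior × likelihood for each hypothesis:
  Frost: 0.1824 × 0.068 = 0.0124032
  Cato: 0.1192 × 0.058 = 0.0069136
  Arden: 0.1152 × 0.1 = 0.01152
  Dunn: 0.5832 × 0.19 = 0.110808
Total = 0.1416448.
P(Dunn | evidence) = 0.110808 / 0.1416448 ≈ 0.782.

0.782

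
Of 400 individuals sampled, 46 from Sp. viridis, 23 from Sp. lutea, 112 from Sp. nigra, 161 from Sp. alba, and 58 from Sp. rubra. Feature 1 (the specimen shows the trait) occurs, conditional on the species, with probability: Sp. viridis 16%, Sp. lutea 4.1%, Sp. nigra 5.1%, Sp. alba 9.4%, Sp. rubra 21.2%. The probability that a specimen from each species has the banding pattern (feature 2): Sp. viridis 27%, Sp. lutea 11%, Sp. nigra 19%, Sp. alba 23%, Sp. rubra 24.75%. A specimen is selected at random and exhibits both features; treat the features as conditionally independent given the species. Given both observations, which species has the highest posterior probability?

Sp. alba

Prior × likelihood for each hypothesis:
  Sp. viridis: 0.115 × 0.16 × 0.27 = 0.004968
  Sp. lutea: 0.0575 × 0.041 × 0.11 = 0.000259325
  Sp. nigra: 0.28 × 0.051 × 0.19 = 0.0027132
  Sp. alba: 0.4025 × 0.094 × 0.23 = 0.00870205
  Sp. rubra: 0.145 × 0.212 × 0.2475 = 0.00760815
Sum = 0.024250725.
Largest term belongs to Sp. alba, so Sp. alba is most probable.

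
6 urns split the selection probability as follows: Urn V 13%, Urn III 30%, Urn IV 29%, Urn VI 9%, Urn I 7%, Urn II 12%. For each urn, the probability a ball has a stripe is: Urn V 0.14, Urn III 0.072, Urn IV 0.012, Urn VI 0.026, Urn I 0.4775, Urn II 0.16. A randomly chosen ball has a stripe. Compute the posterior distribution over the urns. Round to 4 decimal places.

Prior × likelihood for each hypothesis:
  Urn V: 0.13 × 0.14 = 0.0182
  Urn III: 0.3 × 0.072 = 0.0216
  Urn IV: 0.29 × 0.012 = 0.00348
  Urn VI: 0.09 × 0.026 = 0.00234
  Urn I: 0.07 × 0.4775 = 0.033425
  Urn II: 0.12 × 0.16 = 0.0192
Normalizing constant = 0.098245.
P(Urn V | striped) = 0.0182/0.098245 ≈ 0.1853
P(Urn III | striped) = 0.0216/0.098245 ≈ 0.2199
P(Urn IV | striped) = 0.00348/0.098245 ≈ 0.0354
P(Urn VI | striped) = 0.00234/0.098245 ≈ 0.0238
P(Urn I | striped) = 0.033425/0.098245 ≈ 0.3402
P(Urn II | striped) = 0.0192/0.098245 ≈ 0.1954

Urn V 0.1853, Urn III 0.2199, Urn IV 0.0354, Urn VI 0.0238, Urn I 0.3402, Urn II 0.1954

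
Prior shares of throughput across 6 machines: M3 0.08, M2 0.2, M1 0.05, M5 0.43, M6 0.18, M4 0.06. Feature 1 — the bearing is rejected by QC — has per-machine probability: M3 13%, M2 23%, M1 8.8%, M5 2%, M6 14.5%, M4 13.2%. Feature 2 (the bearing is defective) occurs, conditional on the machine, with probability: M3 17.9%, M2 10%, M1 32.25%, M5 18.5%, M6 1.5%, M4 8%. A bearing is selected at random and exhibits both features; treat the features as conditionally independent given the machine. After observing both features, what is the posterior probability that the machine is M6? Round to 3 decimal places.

0.037

By Bayes' rule, posterior ∝ prior × likelihood:
  M3: 0.08 × 0.13 × 0.179 = 0.0018616
  M2: 0.2 × 0.23 × 0.1 = 0.0046
  M1: 0.05 × 0.088 × 0.3225 = 0.001419
  M5: 0.43 × 0.02 × 0.185 = 0.001591
  M6: 0.18 × 0.145 × 0.015 = 0.0003915
  M4: 0.06 × 0.132 × 0.08 = 0.0006336
Total = 0.0104967.
P(M6 | evidence) = 0.0003915 / 0.0104967 ≈ 0.037.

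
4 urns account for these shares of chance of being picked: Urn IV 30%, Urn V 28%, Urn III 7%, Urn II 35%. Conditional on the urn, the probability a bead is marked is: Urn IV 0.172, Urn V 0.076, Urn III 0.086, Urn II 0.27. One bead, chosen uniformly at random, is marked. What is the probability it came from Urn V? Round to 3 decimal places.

0.123

Unnormalized posteriors (prior × likelihood):
  Urn IV: 0.3 × 0.172 = 0.0516
  Urn V: 0.28 × 0.076 = 0.02128
  Urn III: 0.07 × 0.086 = 0.00602
  Urn II: 0.35 × 0.27 = 0.0945
Normalizing constant = 0.1734.
P(Urn V | evidence) = 0.02128 / 0.1734 ≈ 0.123.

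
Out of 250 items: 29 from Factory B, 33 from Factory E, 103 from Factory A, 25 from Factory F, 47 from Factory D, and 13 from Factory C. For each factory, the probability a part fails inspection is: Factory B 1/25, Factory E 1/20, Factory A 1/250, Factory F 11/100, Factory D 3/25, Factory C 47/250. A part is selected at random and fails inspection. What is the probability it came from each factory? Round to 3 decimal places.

Unnormalized posteriors (prior × likelihood):
  Factory B: 0.116 × 0.04 = 0.00464
  Factory E: 0.132 × 0.05 = 0.0066
  Factory A: 0.412 × 0.004 = 0.001648
  Factory F: 0.1 × 0.11 = 0.011
  Factory D: 0.188 × 0.12 = 0.02256
  Factory C: 0.052 × 0.188 = 0.009776
Total = 0.056224.
P(Factory B | nonconforming) = 0.00464/0.056224 ≈ 0.083
P(Factory E | nonconforming) = 0.0066/0.056224 ≈ 0.117
P(Factory A | nonconforming) = 0.001648/0.056224 ≈ 0.029
P(Factory F | nonconforming) = 0.011/0.056224 ≈ 0.196
P(Factory D | nonconforming) = 0.02256/0.056224 ≈ 0.401
P(Factory C | nonconforming) = 0.009776/0.056224 ≈ 0.174
(Check: 0.083+0.117+0.029+0.196+0.401+0.174 = 1.000.)

Factory B 0.083, Factory E 0.117, Factory A 0.029, Factory F 0.196, Factory D 0.401, Factory C 0.174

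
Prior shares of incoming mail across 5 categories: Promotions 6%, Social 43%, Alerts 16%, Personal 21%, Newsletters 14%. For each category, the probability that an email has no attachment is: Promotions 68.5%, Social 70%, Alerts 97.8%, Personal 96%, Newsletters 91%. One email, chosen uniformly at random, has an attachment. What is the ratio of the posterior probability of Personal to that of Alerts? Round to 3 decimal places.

2.386

Taking complements, P(attachment | each) = Promotions 0.315, Social 0.3, Alerts 0.022, Personal 0.04, Newsletters 0.09.
Compute prior × likelihood for every hypothesis:
  Promotions: 0.06 × 0.315 = 0.0189
  Social: 0.43 × 0.3 = 0.129
  Alerts: 0.16 × 0.022 = 0.00352
  Personal: 0.21 × 0.04 = 0.0084
  Newsletters: 0.14 × 0.09 = 0.0126
Sum = 0.17242.
The ratio is 0.0084 / 0.00352 (the normalizer cancels) = 2.386.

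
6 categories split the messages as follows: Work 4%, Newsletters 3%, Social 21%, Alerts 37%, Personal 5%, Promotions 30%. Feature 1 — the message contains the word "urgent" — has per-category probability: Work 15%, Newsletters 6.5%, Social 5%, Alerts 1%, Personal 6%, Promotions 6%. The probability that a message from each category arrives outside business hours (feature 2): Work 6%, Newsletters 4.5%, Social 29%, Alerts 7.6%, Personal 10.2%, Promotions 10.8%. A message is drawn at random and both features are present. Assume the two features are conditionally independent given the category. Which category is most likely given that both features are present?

Unnormalized posteriors (prior × likelihood):
  Work: 0.04 × 0.15 × 0.06 = 0.00036
  Newsletters: 0.03 × 0.065 × 0.045 = 0.00008775
  Social: 0.21 × 0.05 × 0.29 = 0.003045
  Alerts: 0.37 × 0.01 × 0.076 = 0.0002812
  Personal: 0.05 × 0.06 × 0.102 = 0.000306
  Promotions: 0.3 × 0.06 × 0.108 = 0.001944
Normalizing constant = 0.00602395.
Largest term belongs to Social, so Social is most probable.

Social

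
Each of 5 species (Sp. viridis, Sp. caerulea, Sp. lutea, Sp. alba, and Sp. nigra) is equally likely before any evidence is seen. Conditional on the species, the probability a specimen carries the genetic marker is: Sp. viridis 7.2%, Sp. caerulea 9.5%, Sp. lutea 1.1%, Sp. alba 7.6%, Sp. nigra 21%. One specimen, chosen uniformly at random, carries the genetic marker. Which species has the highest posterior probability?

With a uniform prior (1/5 each), posterior ∝ likelihood:
  Sp. viridis: 0.072
  Sp. caerulea: 0.095
  Sp. lutea: 0.011
  Sp. alba: 0.076
  Sp. nigra: 0.21
Total = 0.464.
Largest term belongs to Sp. nigra, so Sp. nigra is most probable.

Sp. nigra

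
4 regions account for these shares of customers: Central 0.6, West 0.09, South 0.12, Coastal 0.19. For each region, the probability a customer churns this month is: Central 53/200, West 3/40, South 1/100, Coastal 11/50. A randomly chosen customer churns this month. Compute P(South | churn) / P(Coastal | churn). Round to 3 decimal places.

By Bayes' rule, posterior ∝ prior × likelihood:
  Central: 0.6 × 0.265 = 0.159
  West: 0.09 × 0.075 = 0.00675
  South: 0.12 × 0.01 = 0.0012
  Coastal: 0.19 × 0.22 = 0.0418
Sum = 0.20875.
The ratio is 0.0012 / 0.0418 (the normalizer cancels) = 0.029.

0.029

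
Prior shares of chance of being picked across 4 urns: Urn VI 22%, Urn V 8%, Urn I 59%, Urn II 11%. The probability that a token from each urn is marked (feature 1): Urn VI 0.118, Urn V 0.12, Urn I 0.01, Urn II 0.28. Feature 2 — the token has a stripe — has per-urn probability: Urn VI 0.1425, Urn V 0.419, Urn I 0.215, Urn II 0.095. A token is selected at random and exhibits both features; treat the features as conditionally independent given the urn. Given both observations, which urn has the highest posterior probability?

Unnormalized posteriors (prior × likelihood):
  Urn VI: 0.22 × 0.118 × 0.1425 = 0.0036993
  Urn V: 0.08 × 0.12 × 0.419 = 0.0040224
  Urn I: 0.59 × 0.01 × 0.215 = 0.0012685
  Urn II: 0.11 × 0.28 × 0.095 = 0.002926
Sum = 0.0119162.
Largest term belongs to Urn V, so Urn V is most probable.

Urn V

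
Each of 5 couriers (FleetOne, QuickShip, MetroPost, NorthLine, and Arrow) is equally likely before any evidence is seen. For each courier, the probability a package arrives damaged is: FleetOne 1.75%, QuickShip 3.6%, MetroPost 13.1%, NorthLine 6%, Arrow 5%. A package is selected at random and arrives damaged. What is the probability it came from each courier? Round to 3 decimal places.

FleetOne 0.059, QuickShip 0.122, MetroPost 0.445, NorthLine 0.204, Arrow 0.170

With a uniform prior (1/5 each), posterior ∝ likelihood:
  FleetOne: 0.0175
  QuickShip: 0.036
  MetroPost: 0.131
  NorthLine: 0.06
  Arrow: 0.05
Total = 0.2945.
P(FleetOne | damaged) = 0.0175/0.2945 ≈ 0.059
P(QuickShip | damaged) = 0.036/0.2945 ≈ 0.122
P(MetroPost | damaged) = 0.131/0.2945 ≈ 0.445
P(NorthLine | damaged) = 0.06/0.2945 ≈ 0.204
P(Arrow | damaged) = 0.05/0.2945 ≈ 0.170
(Check: 0.059+0.122+0.445+0.204+0.170 = 1.000.)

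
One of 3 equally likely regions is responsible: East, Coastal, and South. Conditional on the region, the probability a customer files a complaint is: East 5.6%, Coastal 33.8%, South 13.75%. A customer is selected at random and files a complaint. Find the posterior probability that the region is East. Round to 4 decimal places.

Since the prior is uniform, the posterior is proportional to the likelihood:
  East: 0.056
  Coastal: 0.338
  South: 0.1375
Normalizing constant = 0.5315.
P(East | evidence) = 0.056 / 0.5315 ≈ 0.1054.

0.1054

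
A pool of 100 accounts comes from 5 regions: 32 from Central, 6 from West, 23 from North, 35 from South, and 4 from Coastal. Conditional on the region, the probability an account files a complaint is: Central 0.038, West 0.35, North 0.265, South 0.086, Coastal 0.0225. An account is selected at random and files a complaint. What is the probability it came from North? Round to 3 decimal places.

0.487

Unnormalized posteriors (prior × likelihood):
  Central: 0.32 × 0.038 = 0.01216
  West: 0.06 × 0.35 = 0.021
  North: 0.23 × 0.265 = 0.06095
  South: 0.35 × 0.086 = 0.0301
  Coastal: 0.04 × 0.0225 = 0.0009
Normalizing constant = 0.12511.
P(North | evidence) = 0.06095 / 0.12511 ≈ 0.487.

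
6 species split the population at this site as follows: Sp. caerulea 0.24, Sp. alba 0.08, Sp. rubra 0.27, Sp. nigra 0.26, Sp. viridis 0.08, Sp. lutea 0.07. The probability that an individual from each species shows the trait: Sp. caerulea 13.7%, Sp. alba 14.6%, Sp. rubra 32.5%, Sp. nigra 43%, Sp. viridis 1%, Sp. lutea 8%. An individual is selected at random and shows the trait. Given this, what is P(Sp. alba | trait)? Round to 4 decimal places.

Unnormalized posteriors (prior × likelihood):
  Sp. caerulea: 0.24 × 0.137 = 0.03288
  Sp. alba: 0.08 × 0.146 = 0.01168
  Sp. rubra: 0.27 × 0.325 = 0.08775
  Sp. nigra: 0.26 × 0.43 = 0.1118
  Sp. viridis: 0.08 × 0.01 = 0.0008
  Sp. lutea: 0.07 × 0.08 = 0.0056
Normalizing constant = 0.25051.
P(Sp. alba | evidence) = 0.01168 / 0.25051 ≈ 0.0466.

0.0466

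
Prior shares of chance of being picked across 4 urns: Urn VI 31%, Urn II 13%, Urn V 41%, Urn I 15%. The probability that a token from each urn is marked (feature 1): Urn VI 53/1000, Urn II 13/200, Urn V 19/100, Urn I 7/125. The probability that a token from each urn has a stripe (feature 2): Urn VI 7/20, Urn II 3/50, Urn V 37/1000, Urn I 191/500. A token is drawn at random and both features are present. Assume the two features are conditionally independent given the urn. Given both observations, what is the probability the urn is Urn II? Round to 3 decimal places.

0.041

By Bayes' rule, posterior ∝ prior × likelihood:
  Urn VI: 0.31 × 0.053 × 0.35 = 0.0057505
  Urn II: 0.13 × 0.065 × 0.06 = 0.000507
  Urn V: 0.41 × 0.19 × 0.037 = 0.0028823
  Urn I: 0.15 × 0.056 × 0.382 = 0.0032088
Normalizing constant = 0.0123486.
P(Urn II | evidence) = 0.000507 / 0.0123486 ≈ 0.041.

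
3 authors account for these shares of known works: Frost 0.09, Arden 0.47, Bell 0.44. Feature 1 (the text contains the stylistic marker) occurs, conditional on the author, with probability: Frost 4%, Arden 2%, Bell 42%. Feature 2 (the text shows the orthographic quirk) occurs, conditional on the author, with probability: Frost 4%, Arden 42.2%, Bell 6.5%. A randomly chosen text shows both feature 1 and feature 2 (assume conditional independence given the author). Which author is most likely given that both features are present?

By Bayes' rule, posterior ∝ prior × likelihood:
  Frost: 0.09 × 0.04 × 0.04 = 0.000144
  Arden: 0.47 × 0.02 × 0.422 = 0.0039668
  Bell: 0.44 × 0.42 × 0.065 = 0.012012
Normalizing constant = 0.0161228.
Largest term belongs to Bell, so Bell is most probable.

Bell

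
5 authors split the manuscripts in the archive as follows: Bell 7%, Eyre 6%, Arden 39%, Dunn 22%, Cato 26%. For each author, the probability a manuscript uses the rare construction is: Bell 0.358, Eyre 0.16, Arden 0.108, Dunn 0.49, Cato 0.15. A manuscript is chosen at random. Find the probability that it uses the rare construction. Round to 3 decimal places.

0.224

Compute prior × likelihood for every hypothesis:
  Bell: 0.07 × 0.358 = 0.02506
  Eyre: 0.06 × 0.16 = 0.0096
  Arden: 0.39 × 0.108 = 0.04212
  Dunn: 0.22 × 0.49 = 0.1078
  Cato: 0.26 × 0.15 = 0.039
P(rare-form) = 0.02506 + 0.0096 + 0.04212 + 0.1078 + 0.039 = 0.22358 → 0.224.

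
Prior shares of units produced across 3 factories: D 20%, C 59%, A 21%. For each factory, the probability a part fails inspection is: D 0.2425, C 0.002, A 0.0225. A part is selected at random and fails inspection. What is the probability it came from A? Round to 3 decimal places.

0.087

By Bayes' rule, posterior ∝ prior × likelihood:
  D: 0.2 × 0.2425 = 0.0485
  C: 0.59 × 0.002 = 0.00118
  A: 0.21 × 0.0225 = 0.004725
Sum = 0.054405.
P(A | evidence) = 0.004725 / 0.054405 ≈ 0.087.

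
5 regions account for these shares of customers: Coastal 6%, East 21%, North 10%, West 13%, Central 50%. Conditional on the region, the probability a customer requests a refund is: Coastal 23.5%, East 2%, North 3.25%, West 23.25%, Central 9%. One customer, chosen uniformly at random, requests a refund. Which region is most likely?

Central

Compute prior × likelihood for every hypothesis:
  Coastal: 0.06 × 0.235 = 0.0141
  East: 0.21 × 0.02 = 0.0042
  North: 0.1 × 0.0325 = 0.00325
  West: 0.13 × 0.2325 = 0.030225
  Central: 0.5 × 0.09 = 0.045
Normalizing constant = 0.096775.
Largest term belongs to Central, so Central is most probable.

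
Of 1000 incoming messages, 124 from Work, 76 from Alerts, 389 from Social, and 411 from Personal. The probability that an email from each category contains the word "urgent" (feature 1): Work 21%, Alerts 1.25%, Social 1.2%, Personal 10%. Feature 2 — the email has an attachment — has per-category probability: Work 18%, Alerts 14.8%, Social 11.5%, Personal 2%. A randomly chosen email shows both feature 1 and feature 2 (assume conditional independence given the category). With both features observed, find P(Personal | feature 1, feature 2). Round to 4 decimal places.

Compute prior × likelihood for every hypothesis:
  Work: 0.124 × 0.21 × 0.18 = 0.0046872
  Alerts: 0.076 × 0.0125 × 0.148 = 0.0001406
  Social: 0.389 × 0.012 × 0.115 = 0.00053682
  Personal: 0.411 × 0.1 × 0.02 = 0.000822
Total = 0.00618662.
P(Personal | evidence) = 0.000822 / 0.00618662 ≈ 0.1329.

0.1329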